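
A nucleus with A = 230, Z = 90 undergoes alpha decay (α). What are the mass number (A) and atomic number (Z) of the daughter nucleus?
Daughter: A = 226, Z = 88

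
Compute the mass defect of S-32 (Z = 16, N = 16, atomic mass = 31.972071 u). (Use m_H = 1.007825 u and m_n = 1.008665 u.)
Δm = Z·m_H + N·m_n − M = 0.2918 u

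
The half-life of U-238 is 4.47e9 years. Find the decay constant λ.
λ = ln(2)/t½ = 1.551e-10 year⁻¹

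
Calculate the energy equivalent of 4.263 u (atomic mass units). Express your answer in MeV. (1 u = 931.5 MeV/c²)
E = mc² = 3971 MeV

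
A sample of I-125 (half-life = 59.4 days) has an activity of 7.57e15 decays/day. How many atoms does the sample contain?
N = A/λ = 6.487e17 atoms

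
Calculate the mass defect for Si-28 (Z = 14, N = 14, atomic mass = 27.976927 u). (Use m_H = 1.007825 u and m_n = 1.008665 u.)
Δm = Z·m_H + N·m_n − M = 0.2539 u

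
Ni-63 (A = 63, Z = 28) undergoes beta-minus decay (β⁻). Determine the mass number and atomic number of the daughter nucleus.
Daughter: A = 63, Z = 29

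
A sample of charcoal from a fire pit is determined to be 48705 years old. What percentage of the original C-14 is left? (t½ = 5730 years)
N/N₀ = (1/2)^(t/t½) = 0.002762 = 0.276%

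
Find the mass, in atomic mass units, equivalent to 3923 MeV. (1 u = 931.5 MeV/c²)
m = E/c² = 4.211 u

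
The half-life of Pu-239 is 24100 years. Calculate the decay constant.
λ = ln(2)/t½ = 2.876e-5 year⁻¹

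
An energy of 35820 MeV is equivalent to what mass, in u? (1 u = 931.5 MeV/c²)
m = E/c² = 38.45 u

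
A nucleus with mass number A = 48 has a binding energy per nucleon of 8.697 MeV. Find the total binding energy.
B.E. = 8.697 × 48 = 417.5 MeV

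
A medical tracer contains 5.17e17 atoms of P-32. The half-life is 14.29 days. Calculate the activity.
A = λN = 2.508e16 decays/day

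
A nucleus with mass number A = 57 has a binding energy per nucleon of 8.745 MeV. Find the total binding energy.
B.E. = 8.745 × 57 = 498.5 MeV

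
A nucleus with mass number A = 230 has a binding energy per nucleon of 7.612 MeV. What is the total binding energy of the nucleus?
B.E. = 7.612 × 230 = 1751 MeV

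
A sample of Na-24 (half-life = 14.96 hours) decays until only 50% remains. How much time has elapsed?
t = t½ × log₂(N₀/N) = 14.96 hours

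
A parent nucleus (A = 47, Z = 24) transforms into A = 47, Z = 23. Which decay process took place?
ΔA = 0, ΔZ = -1 ⇒ beta-plus decay (β⁺) or electron capture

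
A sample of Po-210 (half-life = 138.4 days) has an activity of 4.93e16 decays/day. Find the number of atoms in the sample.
N = A/λ = 9.844e18 atoms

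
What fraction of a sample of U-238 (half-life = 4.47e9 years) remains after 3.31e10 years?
N/N₀ = (1/2)^(t/t½) = 0.005901 = 0.59%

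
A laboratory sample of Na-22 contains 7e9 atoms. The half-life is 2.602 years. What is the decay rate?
A = λN = 1.865e9 decays/year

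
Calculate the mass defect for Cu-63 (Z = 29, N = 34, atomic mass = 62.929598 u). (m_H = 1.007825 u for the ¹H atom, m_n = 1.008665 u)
Δm = Z·m_H + N·m_n − M = 0.5919 u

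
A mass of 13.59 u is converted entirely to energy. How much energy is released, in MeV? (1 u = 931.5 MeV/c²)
E = mc² = 12660 MeV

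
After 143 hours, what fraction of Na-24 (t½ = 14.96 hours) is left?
N/N₀ = (1/2)^(t/t½) = 0.001326 = 0.133%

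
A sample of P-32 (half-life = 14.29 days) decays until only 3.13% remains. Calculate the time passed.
t = t½ × log₂(N₀/N) = 71.42 days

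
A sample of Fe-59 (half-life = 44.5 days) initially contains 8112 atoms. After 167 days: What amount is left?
N = N₀(1/2)^(t/t½) = 601.8 atoms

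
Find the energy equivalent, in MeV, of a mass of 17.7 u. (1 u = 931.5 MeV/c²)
E = mc² = 16490 MeV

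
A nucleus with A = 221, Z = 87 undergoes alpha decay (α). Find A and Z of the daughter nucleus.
Daughter: A = 217, Z = 85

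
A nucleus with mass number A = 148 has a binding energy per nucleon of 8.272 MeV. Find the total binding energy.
B.E. = 8.272 × 148 = 1224 MeV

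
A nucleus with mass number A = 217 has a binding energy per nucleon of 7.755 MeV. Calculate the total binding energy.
B.E. = 7.755 × 217 = 1683 MeV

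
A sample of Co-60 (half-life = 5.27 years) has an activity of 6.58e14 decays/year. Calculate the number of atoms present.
N = A/λ = 5.003e15 atoms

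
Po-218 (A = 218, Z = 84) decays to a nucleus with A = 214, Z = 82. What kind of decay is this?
ΔA = -4, ΔZ = -2 ⇒ alpha decay (α)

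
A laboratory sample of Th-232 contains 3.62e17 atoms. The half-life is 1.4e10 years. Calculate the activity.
A = λN = 1.792e7 decays/year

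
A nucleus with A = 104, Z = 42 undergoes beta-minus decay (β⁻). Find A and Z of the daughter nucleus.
Daughter: A = 104, Z = 43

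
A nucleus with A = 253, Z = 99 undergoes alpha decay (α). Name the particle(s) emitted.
α particle = ⁴₂He (2 protons + 2 neutrons)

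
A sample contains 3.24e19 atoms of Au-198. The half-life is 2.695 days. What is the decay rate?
A = λN = 8.333e18 decays/day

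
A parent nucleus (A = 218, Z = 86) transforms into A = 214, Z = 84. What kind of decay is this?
ΔA = -4, ΔZ = -2 ⇒ alpha decay (α)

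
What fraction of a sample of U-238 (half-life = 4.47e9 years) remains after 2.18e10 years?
N/N₀ = (1/2)^(t/t½) = 0.03403 = 3.4%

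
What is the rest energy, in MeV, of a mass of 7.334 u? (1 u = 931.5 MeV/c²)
E = mc² = 6832 MeV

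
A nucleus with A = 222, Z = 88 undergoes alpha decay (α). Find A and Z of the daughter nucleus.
Daughter: A = 218, Z = 86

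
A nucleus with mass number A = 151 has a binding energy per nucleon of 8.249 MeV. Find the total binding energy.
B.E. = 8.249 × 151 = 1246 MeV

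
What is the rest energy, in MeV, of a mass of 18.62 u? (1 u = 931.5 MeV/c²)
E = mc² = 17340 MeV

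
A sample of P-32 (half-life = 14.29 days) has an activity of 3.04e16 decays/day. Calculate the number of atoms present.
N = A/λ = 6.267e17 atoms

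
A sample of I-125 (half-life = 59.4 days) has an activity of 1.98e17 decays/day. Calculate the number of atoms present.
N = A/λ = 1.697e19 atoms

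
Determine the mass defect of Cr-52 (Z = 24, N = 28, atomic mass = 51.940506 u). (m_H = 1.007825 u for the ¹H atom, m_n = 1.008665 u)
Δm = Z·m_H + N·m_n − M = 0.4899 u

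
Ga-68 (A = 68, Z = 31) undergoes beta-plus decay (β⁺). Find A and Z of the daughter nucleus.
Daughter: A = 68, Z = 30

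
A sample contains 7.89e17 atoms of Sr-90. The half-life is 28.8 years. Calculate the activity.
A = λN = 1.899e16 decays/year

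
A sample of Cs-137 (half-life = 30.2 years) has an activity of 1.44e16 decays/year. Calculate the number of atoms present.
N = A/λ = 6.274e17 atoms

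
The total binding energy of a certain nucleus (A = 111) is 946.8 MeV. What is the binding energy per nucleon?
B.E./A = 946.8/111 = 8.53 MeV/nucleon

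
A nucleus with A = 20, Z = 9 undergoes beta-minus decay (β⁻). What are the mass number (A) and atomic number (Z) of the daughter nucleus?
Daughter: A = 20, Z = 10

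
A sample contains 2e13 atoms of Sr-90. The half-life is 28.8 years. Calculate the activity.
A = λN = 4.814e11 decays/year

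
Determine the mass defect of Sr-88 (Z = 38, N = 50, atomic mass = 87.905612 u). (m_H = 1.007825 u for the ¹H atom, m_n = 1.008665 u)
Δm = Z·m_H + N·m_n − M = 0.825 u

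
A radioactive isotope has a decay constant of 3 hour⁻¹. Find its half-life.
t½ = ln(2)/λ = 0.231 hours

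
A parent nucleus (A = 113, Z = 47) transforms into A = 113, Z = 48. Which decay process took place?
ΔA = 0, ΔZ = +1 ⇒ beta-minus decay (β⁻)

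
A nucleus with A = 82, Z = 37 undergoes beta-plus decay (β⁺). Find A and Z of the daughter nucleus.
Daughter: A = 82, Z = 36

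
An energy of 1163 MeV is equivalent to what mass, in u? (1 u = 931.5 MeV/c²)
m = E/c² = 1.249 u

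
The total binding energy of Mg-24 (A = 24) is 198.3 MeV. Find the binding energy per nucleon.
B.E./A = 198.3/24 = 8.263 MeV/nucleon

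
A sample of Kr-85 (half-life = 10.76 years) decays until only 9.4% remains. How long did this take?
t = t½ × log₂(N₀/N) = 36.7 years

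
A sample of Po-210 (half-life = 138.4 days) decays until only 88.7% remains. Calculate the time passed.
t = t½ × log₂(N₀/N) = 23.94 days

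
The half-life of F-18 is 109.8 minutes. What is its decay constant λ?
λ = ln(2)/t½ = 0.006313 minute⁻¹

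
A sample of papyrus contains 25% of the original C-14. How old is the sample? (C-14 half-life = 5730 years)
Age = t½ × log₂(1/ratio) = 11460 years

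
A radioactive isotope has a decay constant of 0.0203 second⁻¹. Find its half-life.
t½ = ln(2)/λ = 34.15 seconds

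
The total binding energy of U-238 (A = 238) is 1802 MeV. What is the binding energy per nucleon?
B.E./A = 1802/238 = 7.571 MeV/nucleon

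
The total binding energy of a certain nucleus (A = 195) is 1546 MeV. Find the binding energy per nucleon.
B.E./A = 1546/195 = 7.928 MeV/nucleon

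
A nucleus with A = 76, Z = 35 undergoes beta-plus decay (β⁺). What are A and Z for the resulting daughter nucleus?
Daughter: A = 76, Z = 34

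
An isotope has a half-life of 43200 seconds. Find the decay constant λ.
λ = ln(2)/t½ = 1.605e-5 second⁻¹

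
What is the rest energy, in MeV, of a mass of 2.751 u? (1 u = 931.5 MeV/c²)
E = mc² = 2563 MeV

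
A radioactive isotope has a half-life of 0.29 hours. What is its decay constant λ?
λ = ln(2)/t½ = 2.39 hour⁻¹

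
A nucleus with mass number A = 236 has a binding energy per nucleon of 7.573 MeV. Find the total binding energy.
B.E. = 7.573 × 236 = 1787 MeV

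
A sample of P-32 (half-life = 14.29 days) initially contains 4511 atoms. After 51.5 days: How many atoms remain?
N = N₀(1/2)^(t/t½) = 371 atoms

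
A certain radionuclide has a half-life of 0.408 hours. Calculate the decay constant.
λ = ln(2)/t½ = 1.699 hour⁻¹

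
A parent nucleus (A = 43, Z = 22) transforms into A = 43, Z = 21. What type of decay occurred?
ΔA = 0, ΔZ = -1 ⇒ beta-plus decay (β⁺) or electron capture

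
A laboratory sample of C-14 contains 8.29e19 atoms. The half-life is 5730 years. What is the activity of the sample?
A = λN = 1.003e16 decays/year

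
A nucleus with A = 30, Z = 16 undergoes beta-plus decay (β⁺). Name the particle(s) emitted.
β⁺: positron (e⁺) + neutrino (νₑ)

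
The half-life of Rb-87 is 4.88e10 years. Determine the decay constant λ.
λ = ln(2)/t½ = 1.42e-11 year⁻¹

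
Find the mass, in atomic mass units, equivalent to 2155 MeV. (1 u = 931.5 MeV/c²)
m = E/c² = 2.313 u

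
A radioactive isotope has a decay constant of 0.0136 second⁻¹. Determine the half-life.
t½ = ln(2)/λ = 50.97 seconds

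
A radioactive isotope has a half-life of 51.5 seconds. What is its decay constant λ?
λ = ln(2)/t½ = 0.01346 second⁻¹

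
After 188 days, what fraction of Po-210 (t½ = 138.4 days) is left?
N/N₀ = (1/2)^(t/t½) = 0.39 = 39%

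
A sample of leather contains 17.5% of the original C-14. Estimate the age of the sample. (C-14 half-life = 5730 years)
Age = t½ × log₂(1/ratio) = 14410 years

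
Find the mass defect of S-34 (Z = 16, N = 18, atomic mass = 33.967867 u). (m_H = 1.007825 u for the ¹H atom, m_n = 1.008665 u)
Δm = Z·m_H + N·m_n − M = 0.3133 u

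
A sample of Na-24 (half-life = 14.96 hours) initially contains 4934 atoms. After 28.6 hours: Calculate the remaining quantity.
N = N₀(1/2)^(t/t½) = 1311 atoms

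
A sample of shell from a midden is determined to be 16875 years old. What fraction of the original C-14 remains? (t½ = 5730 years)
N/N₀ = (1/2)^(t/t½) = 0.1299 = 13%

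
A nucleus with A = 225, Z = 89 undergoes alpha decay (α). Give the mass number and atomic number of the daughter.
Daughter: A = 221, Z = 87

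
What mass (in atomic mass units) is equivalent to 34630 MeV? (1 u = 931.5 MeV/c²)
m = E/c² = 37.18 u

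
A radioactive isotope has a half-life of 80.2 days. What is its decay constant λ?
λ = ln(2)/t½ = 0.008643 day⁻¹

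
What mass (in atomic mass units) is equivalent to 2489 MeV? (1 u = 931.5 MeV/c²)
m = E/c² = 2.672 u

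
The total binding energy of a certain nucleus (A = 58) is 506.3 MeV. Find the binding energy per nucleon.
B.E./A = 506.3/58 = 8.729 MeV/nucleon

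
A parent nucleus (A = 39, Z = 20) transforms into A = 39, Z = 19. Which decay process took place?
ΔA = 0, ΔZ = -1 ⇒ beta-plus decay (β⁺) or electron capture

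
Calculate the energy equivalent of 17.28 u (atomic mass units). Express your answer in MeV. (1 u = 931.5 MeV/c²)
E = mc² = 16100 MeV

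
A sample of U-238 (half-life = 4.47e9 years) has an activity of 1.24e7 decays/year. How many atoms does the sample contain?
N = A/λ = 7.997e16 atoms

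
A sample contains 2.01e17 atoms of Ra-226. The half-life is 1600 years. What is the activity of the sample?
A = λN = 8.708e13 decays/year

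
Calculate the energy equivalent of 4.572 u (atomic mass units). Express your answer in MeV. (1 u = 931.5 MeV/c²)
E = mc² = 4259 MeV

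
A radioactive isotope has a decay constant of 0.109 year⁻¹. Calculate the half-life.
t½ = ln(2)/λ = 6.359 years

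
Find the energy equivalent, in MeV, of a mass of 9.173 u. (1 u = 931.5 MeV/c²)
E = mc² = 8545 MeV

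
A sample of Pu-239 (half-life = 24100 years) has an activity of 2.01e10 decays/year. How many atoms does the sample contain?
N = A/λ = 6.989e14 atoms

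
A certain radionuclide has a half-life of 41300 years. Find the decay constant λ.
λ = ln(2)/t½ = 1.678e-5 year⁻¹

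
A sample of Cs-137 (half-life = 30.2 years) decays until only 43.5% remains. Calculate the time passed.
t = t½ × log₂(N₀/N) = 36.27 years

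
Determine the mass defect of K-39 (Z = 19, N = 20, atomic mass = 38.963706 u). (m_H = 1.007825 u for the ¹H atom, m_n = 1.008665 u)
Δm = Z·m_H + N·m_n − M = 0.3583 u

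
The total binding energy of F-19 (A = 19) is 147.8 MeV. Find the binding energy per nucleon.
B.E./A = 147.8/19 = 7.779 MeV/nucleon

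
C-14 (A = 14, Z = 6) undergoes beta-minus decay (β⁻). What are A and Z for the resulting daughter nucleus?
Daughter: A = 14, Z = 7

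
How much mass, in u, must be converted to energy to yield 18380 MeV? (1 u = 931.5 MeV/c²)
m = E/c² = 19.73 u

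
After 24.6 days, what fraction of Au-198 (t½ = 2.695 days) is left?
N/N₀ = (1/2)^(t/t½) = 0.001787 = 0.179%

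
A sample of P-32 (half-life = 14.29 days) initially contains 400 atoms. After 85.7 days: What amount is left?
N = N₀(1/2)^(t/t½) = 6.262 atoms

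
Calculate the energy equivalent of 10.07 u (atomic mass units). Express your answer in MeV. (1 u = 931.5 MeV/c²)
E = mc² = 9380 MeV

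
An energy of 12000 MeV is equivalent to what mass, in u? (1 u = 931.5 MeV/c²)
m = E/c² = 12.88 u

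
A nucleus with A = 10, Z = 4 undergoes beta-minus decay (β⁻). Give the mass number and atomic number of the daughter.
Daughter: A = 10, Z = 5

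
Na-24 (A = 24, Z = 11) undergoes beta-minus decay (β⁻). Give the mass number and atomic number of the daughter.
Daughter: A = 24, Z = 12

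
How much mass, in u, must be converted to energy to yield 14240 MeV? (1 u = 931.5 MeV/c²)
m = E/c² = 15.29 u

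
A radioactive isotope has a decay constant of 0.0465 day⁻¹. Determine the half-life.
t½ = ln(2)/λ = 14.91 days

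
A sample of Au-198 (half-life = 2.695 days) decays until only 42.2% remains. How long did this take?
t = t½ × log₂(N₀/N) = 3.354 days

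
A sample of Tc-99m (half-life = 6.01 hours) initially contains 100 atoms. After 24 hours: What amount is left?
N = N₀(1/2)^(t/t½) = 6.279 atoms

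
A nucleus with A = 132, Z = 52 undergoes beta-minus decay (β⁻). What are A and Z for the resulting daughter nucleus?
Daughter: A = 132, Z = 53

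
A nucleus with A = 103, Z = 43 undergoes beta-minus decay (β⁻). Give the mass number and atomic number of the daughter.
Daughter: A = 103, Z = 44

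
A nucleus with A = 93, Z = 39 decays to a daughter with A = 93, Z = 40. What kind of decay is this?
ΔA = 0, ΔZ = +1 ⇒ beta-minus decay (β⁻)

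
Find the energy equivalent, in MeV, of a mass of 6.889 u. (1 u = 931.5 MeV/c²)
E = mc² = 6417 MeV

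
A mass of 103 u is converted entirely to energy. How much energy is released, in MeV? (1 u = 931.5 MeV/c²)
E = mc² = 95940 MeV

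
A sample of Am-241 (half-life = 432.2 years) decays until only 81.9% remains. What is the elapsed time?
t = t½ × log₂(N₀/N) = 124.5 years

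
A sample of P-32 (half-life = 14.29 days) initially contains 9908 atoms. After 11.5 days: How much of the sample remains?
N = N₀(1/2)^(t/t½) = 5672 atoms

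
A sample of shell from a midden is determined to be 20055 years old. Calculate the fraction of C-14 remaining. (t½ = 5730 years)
N/N₀ = (1/2)^(t/t½) = 0.08839 = 8.84%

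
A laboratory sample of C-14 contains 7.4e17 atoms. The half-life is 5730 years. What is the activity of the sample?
A = λN = 8.952e13 decays/year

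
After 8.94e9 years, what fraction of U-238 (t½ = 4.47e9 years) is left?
N/N₀ = (1/2)^(t/t½) = 0.25 = 25%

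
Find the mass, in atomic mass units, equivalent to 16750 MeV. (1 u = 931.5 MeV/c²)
m = E/c² = 17.98 u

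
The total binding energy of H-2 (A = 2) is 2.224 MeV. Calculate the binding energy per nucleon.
B.E./A = 2.224/2 = 1.112 MeV/nucleon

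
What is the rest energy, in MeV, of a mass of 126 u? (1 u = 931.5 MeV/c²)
E = mc² = 1.174e5 MeV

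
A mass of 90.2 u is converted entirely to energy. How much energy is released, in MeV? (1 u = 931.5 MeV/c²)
E = mc² = 84020 MeV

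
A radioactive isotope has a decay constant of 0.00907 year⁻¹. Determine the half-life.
t½ = ln(2)/λ = 76.42 years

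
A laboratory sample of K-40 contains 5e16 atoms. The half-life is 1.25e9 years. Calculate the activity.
A = λN = 2.773e7 decays/year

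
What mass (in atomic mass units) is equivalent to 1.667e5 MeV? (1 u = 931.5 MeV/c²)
m = E/c² = 179 u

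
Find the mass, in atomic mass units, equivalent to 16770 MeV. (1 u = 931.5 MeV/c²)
m = E/c² = 18 u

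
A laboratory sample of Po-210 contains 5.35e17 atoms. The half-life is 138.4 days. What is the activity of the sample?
A = λN = 2.679e15 decays/day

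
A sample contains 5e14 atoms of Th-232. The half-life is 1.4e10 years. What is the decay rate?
A = λN = 24760 decays/year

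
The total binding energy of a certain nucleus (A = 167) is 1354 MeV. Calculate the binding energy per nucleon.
B.E./A = 1354/167 = 8.108 MeV/nucleon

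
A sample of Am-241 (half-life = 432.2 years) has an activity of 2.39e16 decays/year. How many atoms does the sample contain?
N = A/λ = 1.49e19 atoms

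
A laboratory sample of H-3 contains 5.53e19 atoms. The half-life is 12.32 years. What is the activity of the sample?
A = λN = 3.111e18 decays/year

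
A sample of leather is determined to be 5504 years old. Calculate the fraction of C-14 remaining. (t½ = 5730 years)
N/N₀ = (1/2)^(t/t½) = 0.5139 = 51.4%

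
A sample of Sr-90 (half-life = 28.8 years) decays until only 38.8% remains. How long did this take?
t = t½ × log₂(N₀/N) = 39.34 years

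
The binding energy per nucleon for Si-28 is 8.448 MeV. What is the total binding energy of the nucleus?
B.E. = 8.448 × 28 = 236.5 MeV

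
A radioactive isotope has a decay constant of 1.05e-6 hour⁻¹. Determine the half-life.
t½ = ln(2)/λ = 6.601e5 hours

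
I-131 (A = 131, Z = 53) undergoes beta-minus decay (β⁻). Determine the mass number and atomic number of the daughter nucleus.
Daughter: A = 131, Z = 54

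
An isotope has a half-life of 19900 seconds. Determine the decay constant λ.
λ = ln(2)/t½ = 3.483e-5 second⁻¹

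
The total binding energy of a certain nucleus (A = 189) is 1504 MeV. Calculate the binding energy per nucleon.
B.E./A = 1504/189 = 7.958 MeV/nucleon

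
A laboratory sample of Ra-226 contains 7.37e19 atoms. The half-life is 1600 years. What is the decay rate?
A = λN = 3.193e16 decays/year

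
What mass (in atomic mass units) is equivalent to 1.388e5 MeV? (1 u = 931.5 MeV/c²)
m = E/c² = 149 u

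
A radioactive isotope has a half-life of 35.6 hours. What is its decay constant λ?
λ = ln(2)/t½ = 0.01947 hour⁻¹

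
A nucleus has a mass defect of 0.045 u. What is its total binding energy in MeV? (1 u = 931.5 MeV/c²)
B.E. = Δm × 931.5 = 41.92 MeV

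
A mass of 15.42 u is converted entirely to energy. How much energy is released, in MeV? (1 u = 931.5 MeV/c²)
E = mc² = 14360 MeV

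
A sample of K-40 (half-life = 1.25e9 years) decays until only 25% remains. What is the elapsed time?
t = t½ × log₂(N₀/N) = 2.5e9 years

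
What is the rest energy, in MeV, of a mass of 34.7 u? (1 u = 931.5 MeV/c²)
E = mc² = 32320 MeV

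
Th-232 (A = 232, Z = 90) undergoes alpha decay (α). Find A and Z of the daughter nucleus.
Daughter: A = 228, Z = 88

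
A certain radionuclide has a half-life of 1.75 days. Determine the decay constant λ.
λ = ln(2)/t½ = 0.3961 day⁻¹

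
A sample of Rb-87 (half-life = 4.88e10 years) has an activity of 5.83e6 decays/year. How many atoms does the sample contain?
N = A/λ = 4.105e17 atoms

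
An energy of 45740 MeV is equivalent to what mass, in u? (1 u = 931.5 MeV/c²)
m = E/c² = 49.1 u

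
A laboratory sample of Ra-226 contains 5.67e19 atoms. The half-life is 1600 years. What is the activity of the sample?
A = λN = 2.456e16 decays/year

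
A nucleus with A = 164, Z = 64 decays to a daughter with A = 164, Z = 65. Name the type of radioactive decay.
ΔA = 0, ΔZ = +1 ⇒ beta-minus decay (β⁻)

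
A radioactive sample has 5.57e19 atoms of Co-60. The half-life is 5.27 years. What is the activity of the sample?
A = λN = 7.326e18 decays/year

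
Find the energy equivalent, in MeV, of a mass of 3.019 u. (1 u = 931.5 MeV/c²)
E = mc² = 2812 MeV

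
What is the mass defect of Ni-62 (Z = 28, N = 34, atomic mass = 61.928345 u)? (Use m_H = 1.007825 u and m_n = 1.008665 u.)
Δm = Z·m_H + N·m_n − M = 0.5854 u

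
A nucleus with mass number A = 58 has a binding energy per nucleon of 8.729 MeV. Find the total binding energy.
B.E. = 8.729 × 58 = 506.3 MeV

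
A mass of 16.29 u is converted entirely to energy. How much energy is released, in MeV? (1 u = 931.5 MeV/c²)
E = mc² = 15170 MeV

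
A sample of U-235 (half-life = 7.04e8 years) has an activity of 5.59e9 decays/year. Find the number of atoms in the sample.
N = A/λ = 5.678e18 atoms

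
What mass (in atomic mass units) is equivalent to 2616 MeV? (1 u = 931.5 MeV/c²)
m = E/c² = 2.808 u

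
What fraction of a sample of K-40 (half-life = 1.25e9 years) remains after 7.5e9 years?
N/N₀ = (1/2)^(t/t½) = 0.01562 = 1.56%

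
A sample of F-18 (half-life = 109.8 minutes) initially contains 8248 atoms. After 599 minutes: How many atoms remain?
N = N₀(1/2)^(t/t½) = 188 atoms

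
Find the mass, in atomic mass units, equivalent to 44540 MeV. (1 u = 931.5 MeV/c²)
m = E/c² = 47.82 u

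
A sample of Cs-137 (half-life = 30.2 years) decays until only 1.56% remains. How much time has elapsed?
t = t½ × log₂(N₀/N) = 181.3 years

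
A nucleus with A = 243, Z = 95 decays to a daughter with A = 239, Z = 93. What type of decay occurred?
ΔA = -4, ΔZ = -2 ⇒ alpha decay (α)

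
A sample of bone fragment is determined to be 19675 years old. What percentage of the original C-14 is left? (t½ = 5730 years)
N/N₀ = (1/2)^(t/t½) = 0.09255 = 9.25%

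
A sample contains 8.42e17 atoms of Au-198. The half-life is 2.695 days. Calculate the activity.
A = λN = 2.166e17 decays/day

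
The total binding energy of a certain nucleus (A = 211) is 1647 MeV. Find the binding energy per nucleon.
B.E./A = 1647/211 = 7.806 MeV/nucleon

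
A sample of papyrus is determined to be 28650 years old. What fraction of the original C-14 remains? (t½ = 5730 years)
N/N₀ = (1/2)^(t/t½) = 0.03125 = 3.12%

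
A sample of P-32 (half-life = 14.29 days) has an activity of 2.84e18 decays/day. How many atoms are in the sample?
N = A/λ = 5.855e19 atoms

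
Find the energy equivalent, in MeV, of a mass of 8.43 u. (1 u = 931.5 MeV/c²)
E = mc² = 7853 MeV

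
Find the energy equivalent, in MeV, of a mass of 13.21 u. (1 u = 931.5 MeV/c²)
E = mc² = 12310 MeV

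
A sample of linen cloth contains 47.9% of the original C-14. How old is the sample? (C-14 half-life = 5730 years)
Age = t½ × log₂(1/ratio) = 6085 years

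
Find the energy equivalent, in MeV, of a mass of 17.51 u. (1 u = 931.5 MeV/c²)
E = mc² = 16310 MeV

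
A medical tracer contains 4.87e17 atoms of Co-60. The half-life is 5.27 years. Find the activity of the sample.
A = λN = 6.405e16 decays/year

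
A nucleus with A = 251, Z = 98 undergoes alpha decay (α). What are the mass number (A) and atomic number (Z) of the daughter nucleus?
Daughter: A = 247, Z = 96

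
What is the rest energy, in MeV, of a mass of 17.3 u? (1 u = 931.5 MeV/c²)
E = mc² = 16110 MeV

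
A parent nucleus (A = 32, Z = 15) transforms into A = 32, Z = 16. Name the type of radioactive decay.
ΔA = 0, ΔZ = +1 ⇒ beta-minus decay (β⁻)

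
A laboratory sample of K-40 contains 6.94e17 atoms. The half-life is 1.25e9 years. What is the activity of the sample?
A = λN = 3.848e8 decays/year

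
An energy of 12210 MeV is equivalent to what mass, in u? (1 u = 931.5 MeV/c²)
m = E/c² = 13.11 u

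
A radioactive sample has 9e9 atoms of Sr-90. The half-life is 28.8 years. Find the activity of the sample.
A = λN = 2.166e8 decays/year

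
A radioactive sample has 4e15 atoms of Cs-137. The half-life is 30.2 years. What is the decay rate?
A = λN = 9.181e13 decays/year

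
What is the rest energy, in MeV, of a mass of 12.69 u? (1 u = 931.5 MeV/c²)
E = mc² = 11820 MeV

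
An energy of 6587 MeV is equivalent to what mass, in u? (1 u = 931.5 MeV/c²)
m = E/c² = 7.071 u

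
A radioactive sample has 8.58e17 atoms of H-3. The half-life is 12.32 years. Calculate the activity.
A = λN = 4.827e16 decays/year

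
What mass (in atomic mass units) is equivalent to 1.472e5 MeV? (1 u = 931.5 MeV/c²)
m = E/c² = 158 u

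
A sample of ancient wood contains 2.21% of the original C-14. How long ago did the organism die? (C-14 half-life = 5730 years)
Age = t½ × log₂(1/ratio) = 31510 years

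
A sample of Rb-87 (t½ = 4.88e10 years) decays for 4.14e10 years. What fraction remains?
N/N₀ = (1/2)^(t/t½) = 0.5554 = 55.5%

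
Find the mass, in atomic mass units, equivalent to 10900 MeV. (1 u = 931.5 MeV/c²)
m = E/c² = 11.7 u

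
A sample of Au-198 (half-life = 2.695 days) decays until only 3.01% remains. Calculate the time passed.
t = t½ × log₂(N₀/N) = 13.62 days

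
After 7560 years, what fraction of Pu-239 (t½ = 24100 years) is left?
N/N₀ = (1/2)^(t/t½) = 0.8046 = 80.5%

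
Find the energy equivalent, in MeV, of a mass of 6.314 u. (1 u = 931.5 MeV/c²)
E = mc² = 5881 MeV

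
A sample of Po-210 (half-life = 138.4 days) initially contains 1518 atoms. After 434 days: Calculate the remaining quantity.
N = N₀(1/2)^(t/t½) = 172.7 atoms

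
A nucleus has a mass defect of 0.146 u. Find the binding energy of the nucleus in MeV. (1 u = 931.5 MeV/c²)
B.E. = Δm × 931.5 = 136 MeV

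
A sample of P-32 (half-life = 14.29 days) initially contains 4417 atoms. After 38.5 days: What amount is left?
N = N₀(1/2)^(t/t½) = 682.5 atoms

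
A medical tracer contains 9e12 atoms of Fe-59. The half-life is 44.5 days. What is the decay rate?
A = λN = 1.402e11 decays/day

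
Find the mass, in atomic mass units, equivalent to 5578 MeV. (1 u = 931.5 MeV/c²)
m = E/c² = 5.988 u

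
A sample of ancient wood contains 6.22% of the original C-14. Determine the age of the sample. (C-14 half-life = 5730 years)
Age = t½ × log₂(1/ratio) = 22960 years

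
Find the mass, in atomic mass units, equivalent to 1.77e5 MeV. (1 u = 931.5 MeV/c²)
m = E/c² = 190 u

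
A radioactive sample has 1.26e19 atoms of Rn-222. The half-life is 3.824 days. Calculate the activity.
A = λN = 2.284e18 decays/day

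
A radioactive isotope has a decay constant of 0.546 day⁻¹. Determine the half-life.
t½ = ln(2)/λ = 1.27 days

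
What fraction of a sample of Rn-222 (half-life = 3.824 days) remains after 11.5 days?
N/N₀ = (1/2)^(t/t½) = 0.1244 = 12.4%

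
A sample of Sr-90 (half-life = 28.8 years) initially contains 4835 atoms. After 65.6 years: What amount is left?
N = N₀(1/2)^(t/t½) = 997.1 atoms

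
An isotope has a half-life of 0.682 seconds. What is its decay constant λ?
λ = ln(2)/t½ = 1.016 second⁻¹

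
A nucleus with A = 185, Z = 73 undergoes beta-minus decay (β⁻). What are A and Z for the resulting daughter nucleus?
Daughter: A = 185, Z = 74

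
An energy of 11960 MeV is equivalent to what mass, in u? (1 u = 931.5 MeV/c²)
m = E/c² = 12.84 u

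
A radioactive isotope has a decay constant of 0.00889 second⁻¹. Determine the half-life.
t½ = ln(2)/λ = 77.97 seconds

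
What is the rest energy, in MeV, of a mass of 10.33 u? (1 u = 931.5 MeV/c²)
E = mc² = 9622 MeV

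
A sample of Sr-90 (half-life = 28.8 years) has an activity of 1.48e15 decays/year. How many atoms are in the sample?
N = A/λ = 6.149e16 atoms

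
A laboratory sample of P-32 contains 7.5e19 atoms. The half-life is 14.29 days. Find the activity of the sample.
A = λN = 3.638e18 decays/day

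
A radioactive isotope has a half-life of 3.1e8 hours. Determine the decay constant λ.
λ = ln(2)/t½ = 2.236e-9 hour⁻¹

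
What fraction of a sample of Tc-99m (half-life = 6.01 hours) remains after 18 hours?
N/N₀ = (1/2)^(t/t½) = 0.1254 = 12.5%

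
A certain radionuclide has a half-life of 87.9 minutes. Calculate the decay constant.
λ = ln(2)/t½ = 0.007886 minute⁻¹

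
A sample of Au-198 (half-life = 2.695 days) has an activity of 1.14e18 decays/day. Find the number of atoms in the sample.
N = A/λ = 4.432e18 atoms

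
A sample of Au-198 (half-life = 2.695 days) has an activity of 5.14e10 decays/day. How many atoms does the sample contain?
N = A/λ = 1.998e11 atoms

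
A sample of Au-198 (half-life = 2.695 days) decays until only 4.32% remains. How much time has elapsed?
t = t½ × log₂(N₀/N) = 12.22 days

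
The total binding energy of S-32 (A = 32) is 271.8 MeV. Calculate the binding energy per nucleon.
B.E./A = 271.8/32 = 8.494 MeV/nucleon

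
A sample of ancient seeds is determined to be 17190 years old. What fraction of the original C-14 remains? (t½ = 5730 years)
N/N₀ = (1/2)^(t/t½) = 0.125 = 12.5%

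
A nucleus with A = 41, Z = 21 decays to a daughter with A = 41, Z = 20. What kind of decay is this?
ΔA = 0, ΔZ = -1 ⇒ beta-plus decay (β⁺) or electron capture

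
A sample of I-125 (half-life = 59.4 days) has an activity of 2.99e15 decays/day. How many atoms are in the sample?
N = A/λ = 2.562e17 atoms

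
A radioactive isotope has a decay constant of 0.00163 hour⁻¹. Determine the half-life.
t½ = ln(2)/λ = 425.2 hours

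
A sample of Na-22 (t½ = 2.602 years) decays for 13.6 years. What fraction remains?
N/N₀ = (1/2)^(t/t½) = 0.0267 = 2.67%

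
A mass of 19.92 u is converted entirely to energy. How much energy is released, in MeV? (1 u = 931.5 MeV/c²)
E = mc² = 18560 MeV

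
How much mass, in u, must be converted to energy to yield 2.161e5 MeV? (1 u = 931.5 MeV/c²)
m = E/c² = 232 u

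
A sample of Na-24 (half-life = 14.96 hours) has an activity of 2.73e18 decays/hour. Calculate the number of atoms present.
N = A/λ = 5.892e19 atoms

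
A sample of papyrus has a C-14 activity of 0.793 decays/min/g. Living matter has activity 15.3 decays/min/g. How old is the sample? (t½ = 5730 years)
Age = t½ × log₂(A₀/A) = 24470 years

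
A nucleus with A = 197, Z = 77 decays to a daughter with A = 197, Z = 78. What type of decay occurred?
ΔA = 0, ΔZ = +1 ⇒ beta-minus decay (β⁻)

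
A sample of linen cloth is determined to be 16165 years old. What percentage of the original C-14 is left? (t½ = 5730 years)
N/N₀ = (1/2)^(t/t½) = 0.1415 = 14.2%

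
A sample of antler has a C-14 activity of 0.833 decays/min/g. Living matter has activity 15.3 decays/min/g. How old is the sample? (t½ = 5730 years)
Age = t½ × log₂(A₀/A) = 24060 years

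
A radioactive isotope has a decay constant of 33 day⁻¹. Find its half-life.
t½ = ln(2)/λ = 0.021 days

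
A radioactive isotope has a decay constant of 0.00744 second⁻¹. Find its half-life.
t½ = ln(2)/λ = 93.16 seconds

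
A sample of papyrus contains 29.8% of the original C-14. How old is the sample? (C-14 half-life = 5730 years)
Age = t½ × log₂(1/ratio) = 10010 years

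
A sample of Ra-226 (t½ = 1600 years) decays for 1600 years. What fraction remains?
N/N₀ = (1/2)^(t/t½) = 0.5 = 50%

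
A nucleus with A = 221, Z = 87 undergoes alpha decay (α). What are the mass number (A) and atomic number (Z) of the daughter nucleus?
Daughter: A = 217, Z = 85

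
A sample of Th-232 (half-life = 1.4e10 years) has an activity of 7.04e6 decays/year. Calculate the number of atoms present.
N = A/λ = 1.422e17 atoms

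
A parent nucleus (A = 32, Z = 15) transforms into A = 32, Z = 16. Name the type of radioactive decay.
ΔA = 0, ΔZ = +1 ⇒ beta-minus decay (β⁻)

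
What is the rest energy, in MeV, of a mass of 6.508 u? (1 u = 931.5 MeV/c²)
E = mc² = 6062 MeV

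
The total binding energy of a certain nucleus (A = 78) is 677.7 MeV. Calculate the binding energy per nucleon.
B.E./A = 677.7/78 = 8.688 MeV/nucleon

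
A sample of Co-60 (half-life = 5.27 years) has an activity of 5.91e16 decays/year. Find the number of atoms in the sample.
N = A/λ = 4.493e17 atoms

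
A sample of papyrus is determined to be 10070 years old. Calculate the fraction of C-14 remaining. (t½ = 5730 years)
N/N₀ = (1/2)^(t/t½) = 0.2958 = 29.6%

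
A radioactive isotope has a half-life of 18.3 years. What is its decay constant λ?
λ = ln(2)/t½ = 0.03788 year⁻¹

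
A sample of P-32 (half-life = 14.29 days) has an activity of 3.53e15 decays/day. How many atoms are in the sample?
N = A/λ = 7.277e16 atoms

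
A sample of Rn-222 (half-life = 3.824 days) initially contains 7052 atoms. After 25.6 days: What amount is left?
N = N₀(1/2)^(t/t½) = 68.08 atoms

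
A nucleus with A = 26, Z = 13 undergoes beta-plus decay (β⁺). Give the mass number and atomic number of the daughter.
Daughter: A = 26, Z = 12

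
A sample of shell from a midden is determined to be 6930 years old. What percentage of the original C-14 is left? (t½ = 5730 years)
N/N₀ = (1/2)^(t/t½) = 0.4324 = 43.2%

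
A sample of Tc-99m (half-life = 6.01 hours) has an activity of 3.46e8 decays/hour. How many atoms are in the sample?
N = A/λ = 3e9 atoms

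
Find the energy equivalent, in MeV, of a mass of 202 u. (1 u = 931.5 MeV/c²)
E = mc² = 1.882e5 MeV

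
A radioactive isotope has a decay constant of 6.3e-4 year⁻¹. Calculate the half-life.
t½ = ln(2)/λ = 1100 years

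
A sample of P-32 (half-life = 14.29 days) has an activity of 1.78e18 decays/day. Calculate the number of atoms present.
N = A/λ = 3.67e19 atoms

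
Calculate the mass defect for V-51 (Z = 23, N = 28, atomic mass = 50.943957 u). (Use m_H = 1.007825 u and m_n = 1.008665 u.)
Δm = Z·m_H + N·m_n − M = 0.4786 u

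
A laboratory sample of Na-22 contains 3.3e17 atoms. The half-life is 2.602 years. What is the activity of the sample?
A = λN = 8.791e16 decays/year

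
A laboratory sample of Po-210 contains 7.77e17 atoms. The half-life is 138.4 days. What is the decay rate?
A = λN = 3.891e15 decays/day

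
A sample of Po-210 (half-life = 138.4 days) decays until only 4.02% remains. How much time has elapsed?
t = t½ × log₂(N₀/N) = 641.7 days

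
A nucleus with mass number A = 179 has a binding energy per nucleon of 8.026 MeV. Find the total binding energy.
B.E. = 8.026 × 179 = 1437 MeV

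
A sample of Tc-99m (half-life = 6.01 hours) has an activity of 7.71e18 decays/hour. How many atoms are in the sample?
N = A/λ = 6.685e19 atoms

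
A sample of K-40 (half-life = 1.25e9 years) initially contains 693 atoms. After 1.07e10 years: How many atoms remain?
N = N₀(1/2)^(t/t½) = 1.836 atoms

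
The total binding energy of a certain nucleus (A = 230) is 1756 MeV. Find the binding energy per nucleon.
B.E./A = 1756/230 = 7.635 MeV/nucleon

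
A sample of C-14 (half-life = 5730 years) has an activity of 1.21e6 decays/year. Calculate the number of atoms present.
N = A/λ = 1e10 atoms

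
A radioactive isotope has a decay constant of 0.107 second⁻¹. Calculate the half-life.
t½ = ln(2)/λ = 6.478 seconds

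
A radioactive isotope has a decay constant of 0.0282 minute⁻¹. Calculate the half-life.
t½ = ln(2)/λ = 24.58 minutes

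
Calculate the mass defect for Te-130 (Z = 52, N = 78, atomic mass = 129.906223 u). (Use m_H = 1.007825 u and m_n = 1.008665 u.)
Δm = Z·m_H + N·m_n − M = 1.177 u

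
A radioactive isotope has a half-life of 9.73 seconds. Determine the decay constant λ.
λ = ln(2)/t½ = 0.07124 second⁻¹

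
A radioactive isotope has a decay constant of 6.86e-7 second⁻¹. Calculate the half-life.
t½ = ln(2)/λ = 1.01e6 seconds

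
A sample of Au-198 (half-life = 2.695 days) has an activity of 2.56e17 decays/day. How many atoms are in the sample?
N = A/λ = 9.953e17 atoms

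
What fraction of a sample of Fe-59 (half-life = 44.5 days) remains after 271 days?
N/N₀ = (1/2)^(t/t½) = 0.01468 = 1.47%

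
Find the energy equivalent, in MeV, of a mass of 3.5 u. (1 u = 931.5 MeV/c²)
E = mc² = 3260 MeV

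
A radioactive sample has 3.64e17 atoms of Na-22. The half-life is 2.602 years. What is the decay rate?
A = λN = 9.697e16 decays/year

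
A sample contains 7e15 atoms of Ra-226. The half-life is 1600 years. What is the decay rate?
A = λN = 3.033e12 decays/year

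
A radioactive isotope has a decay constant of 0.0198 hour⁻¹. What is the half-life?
t½ = ln(2)/λ = 35.01 hours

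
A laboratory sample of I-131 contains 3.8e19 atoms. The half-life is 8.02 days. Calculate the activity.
A = λN = 3.284e18 decays/day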